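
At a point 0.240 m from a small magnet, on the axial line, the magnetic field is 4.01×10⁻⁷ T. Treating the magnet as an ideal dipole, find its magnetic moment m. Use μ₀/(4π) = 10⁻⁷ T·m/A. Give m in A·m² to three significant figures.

m ≈ 0.0277 A·m²

On axis B = (μ₀/4π)·2m/r³, so m = Br³·4π/(μ₀·2).
m = (4.01×10⁻⁷)·(0.240)³ / (2·10⁻⁷) = 0.02772 A·m².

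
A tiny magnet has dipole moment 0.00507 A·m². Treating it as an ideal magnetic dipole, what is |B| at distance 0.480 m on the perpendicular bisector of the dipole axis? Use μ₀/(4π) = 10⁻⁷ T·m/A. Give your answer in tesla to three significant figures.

B ≈ 4.58×10⁻⁹ T

In the equatorial plane B = (μ₀/4π)·m/r³ (half the axial value).
B = (10⁻⁷)·(0.00507) / (0.480)³ = 4.584×10⁻⁹ T.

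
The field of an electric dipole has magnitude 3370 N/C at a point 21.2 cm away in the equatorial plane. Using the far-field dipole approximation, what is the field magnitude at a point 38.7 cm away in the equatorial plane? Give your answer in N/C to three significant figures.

Dipole fields scale as 1/r³ in the far field; the geometry is the same at both points.
E₂ = E₁ · (r₁/r₂)³ = 3370 · (21.2/38.7)³.
(r₁/r₂)³ = (0.5478)³ = 0.1644.
E₂ ≈ 554.0 N/C.

E ≈ 554 N/C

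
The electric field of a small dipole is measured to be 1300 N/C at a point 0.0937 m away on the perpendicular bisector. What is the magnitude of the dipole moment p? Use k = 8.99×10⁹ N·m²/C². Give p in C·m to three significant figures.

In the equatorial plane E = kp/r³, so p = Er³/(k).
p = (1300)·(0.0937)³ / (8.99×10⁹) = 1.190×10⁻¹⁰ C·m.

p ≈ 1.19×10⁻¹⁰ C·m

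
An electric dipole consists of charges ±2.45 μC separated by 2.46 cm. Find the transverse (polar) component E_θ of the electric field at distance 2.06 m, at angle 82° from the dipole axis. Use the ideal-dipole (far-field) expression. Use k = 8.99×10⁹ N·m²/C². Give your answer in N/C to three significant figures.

E_θ ≈ 61.4 N/C

Dipole moment p = qd = (2.45×10⁻⁶ C)(0.0246 m) = 6.027×10⁻⁸ C·m.
For a dipole, E_θ = (kp sinθ)/r³.
kp/r³ = (8.99×10⁹)(6.027×10⁻⁸)/(2.06)³ = 61.98 N/C.
E_θ = 61.98·sin82° = 61.38 N/C.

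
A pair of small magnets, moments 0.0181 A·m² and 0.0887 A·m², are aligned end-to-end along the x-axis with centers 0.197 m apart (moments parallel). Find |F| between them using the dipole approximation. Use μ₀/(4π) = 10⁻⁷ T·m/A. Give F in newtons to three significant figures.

F ≈ 6.40×10⁻⁷ N

On-axis B of dipole 1: B = (μ₀/4π)·2m₁/r³. Force on dipole 2: F = m₂·dB/dr.
dB/dr = −(μ₀/4π)·6m₁/r⁴, so |F| = (μ₀/4π)·6m₁m₂/r⁴.
F = 6(10⁻⁷)(0.0181)(0.0887)/(0.197)⁴ = 6.396×10⁻⁷ N.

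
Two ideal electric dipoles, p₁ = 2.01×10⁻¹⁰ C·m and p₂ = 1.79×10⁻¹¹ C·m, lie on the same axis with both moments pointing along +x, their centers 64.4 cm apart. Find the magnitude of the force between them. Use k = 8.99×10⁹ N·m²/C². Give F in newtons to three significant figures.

F ≈ 1.13×10⁻⁹ N

On-axis field of dipole 1 at distance r: E = 2kp₁/r³. Force on dipole 2 is F = p₂·dE/dr (gradient along axis).
dE/dr = −6kp₁/r⁴, so |F| = 6kp₁p₂/r⁴ (attractive for aligned moments).
F = 6(8.99×10⁹)(2.01×10⁻¹⁰)(1.79×10⁻¹¹)/(0.644)⁴ = 1.128×10⁻⁹ N.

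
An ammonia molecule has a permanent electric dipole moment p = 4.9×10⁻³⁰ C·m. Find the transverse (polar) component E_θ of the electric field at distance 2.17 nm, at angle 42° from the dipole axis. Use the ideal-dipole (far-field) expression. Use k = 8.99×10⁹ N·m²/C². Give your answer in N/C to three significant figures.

E_θ ≈ 2.88×10⁶ N/C

For a dipole, E_θ = (kp sinθ)/r³.
kp/r³ = (8.99×10⁹)(4.90×10⁻³⁰)/(2.17×10⁻⁹)³ = 4.311×10⁶ N/C.
E_θ = 4.311×10⁶·sin42° = 2.885×10⁶ N/C.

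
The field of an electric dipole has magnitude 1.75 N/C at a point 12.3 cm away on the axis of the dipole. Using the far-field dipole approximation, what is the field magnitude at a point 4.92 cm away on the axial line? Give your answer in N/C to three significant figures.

E ≈ 27.3 N/C

Dipole fields scale as 1/r³ in the far field; the geometry is the same at both points.
E₂ = E₁ · (r₁/r₂)³ = 1.75 · (12.3/4.92)³.
(r₁/r₂)³ = (2.5)³ = 15.62.
E₂ ≈ 27.34 N/C.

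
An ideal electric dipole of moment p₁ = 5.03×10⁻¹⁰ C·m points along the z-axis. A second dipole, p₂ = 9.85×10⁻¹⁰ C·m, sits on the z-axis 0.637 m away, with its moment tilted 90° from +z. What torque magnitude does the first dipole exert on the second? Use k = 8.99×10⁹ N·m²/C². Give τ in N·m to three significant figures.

The second dipole sits on the axis of the first, so the field there is axial: E₁ = 2kp₁/r³ along +z.
E₁ = 2(8.99×10⁹)(5.03×10⁻¹⁰)/(0.637)³ = 34.99 N/C.
Torque on the second dipole: τ = p₂ E₁ sinθ.
τ = (9.85×10⁻¹⁰)(34.99)·sin90° = 3.446×10⁻⁸ N·m.

τ ≈ 3.45×10⁻⁸ N·m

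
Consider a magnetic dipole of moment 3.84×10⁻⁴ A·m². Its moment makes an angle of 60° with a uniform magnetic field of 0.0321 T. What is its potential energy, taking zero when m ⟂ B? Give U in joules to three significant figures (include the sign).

U ≈ -6.16×10⁻⁶ J

U = −m·B = −mB cosθ.
U = −(3.84×10⁻⁴)(0.0321)·cos60° = -6.163×10⁻⁶ J.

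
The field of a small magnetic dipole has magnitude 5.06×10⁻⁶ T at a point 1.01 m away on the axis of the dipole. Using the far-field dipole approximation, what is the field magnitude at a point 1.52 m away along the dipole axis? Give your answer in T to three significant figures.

B ≈ 1.48×10⁻⁶ T

Dipole fields scale as 1/r³ in the far field; the geometry is the same at both points.
B₂ = B₁ · (r₁/r₂)³ = 5.06×10⁻⁶ · (1.01/1.52)³.
(r₁/r₂)³ = (0.6645)³ = 0.2934.
B₂ ≈ 1.485×10⁻⁶ T.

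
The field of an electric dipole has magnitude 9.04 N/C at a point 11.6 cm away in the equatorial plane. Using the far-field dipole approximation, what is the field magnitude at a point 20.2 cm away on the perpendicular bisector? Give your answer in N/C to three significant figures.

Dipole fields scale as 1/r³ in the far field; the geometry is the same at both points.
E₂ = E₁ · (r₁/r₂)³ = 9.04 · (11.6/20.2)³.
(r₁/r₂)³ = (0.5743)³ = 0.1894.
E₂ ≈ 1.712 N/C.

E ≈ 1.71 N/C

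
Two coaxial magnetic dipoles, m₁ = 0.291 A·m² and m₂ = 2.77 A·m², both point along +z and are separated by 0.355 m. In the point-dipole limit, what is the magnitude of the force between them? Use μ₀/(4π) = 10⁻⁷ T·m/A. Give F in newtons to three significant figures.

F ≈ 3.05×10⁻⁵ N

On-axis B of dipole 1: B = (μ₀/4π)·2m₁/r³. Force on dipole 2: F = m₂·dB/dr.
dB/dr = −(μ₀/4π)·6m₁/r⁴, so |F| = (μ₀/4π)·6m₁m₂/r⁴.
F = 6(10⁻⁷)(0.291)(2.77)/(0.355)⁴ = 3.045×10⁻⁵ N.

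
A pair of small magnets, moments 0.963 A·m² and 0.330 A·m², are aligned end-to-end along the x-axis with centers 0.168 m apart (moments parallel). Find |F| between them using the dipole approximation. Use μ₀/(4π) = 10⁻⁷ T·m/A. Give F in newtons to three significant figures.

On-axis B of dipole 1: B = (μ₀/4π)·2m₁/r³. Force on dipole 2: F = m₂·dB/dr.
dB/dr = −(μ₀/4π)·6m₁/r⁴, so |F| = (μ₀/4π)·6m₁m₂/r⁴.
F = 6(10⁻⁷)(0.963)(0.330)/(0.168)⁴ = 2.394×10⁻⁴ N.

F ≈ 2.39×10⁻⁴ N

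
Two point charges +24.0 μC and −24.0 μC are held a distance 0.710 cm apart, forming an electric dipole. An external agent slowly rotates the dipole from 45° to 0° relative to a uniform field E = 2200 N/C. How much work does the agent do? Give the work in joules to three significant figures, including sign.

W ≈ -1.10×10⁻⁴ J

Dipole moment p = qd = (2.40×10⁻⁵ C)(0.00710 m) = 1.704×10⁻⁷ C·m.
W_ext = ΔU = U(θ₂) − U(θ₁) = −pE cosθ₂ − (−pE cosθ₁) = pE(cosθ₁ − cosθ₂).
W = (1.704×10⁻⁷)(2200)·(cos45° − cos0°) = (3.749×10⁻⁴)·(-0.2929) = -1.098×10⁻⁴ J.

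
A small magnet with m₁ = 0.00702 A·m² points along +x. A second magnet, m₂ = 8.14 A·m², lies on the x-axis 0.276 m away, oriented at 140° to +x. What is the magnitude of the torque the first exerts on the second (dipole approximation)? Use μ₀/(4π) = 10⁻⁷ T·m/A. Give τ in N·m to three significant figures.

τ ≈ 3.49×10⁻⁷ N·m

Dipole B is on the axis of dipole A, so B₁ there is axial: B₁ = (μ₀/4π)·2m₁/r³ along +x.
B₁ = 2(10⁻⁷)(0.00702)/(0.276)³ = 6.678×10⁻⁸ T.
τ = m₂ B₁ sinθ.
τ = (8.14)(6.678×10⁻⁸)·sin140° = 3.494×10⁻⁷ N·m.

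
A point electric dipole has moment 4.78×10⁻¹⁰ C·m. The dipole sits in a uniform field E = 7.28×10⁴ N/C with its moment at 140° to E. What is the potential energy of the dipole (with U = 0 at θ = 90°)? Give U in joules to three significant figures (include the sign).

U = −p·E = −pE cosθ.
U = −(4.78×10⁻¹⁰)(7.28×10⁴)·cos140° = 2.666×10⁻⁵ J.

U ≈ 2.67×10⁻⁵ J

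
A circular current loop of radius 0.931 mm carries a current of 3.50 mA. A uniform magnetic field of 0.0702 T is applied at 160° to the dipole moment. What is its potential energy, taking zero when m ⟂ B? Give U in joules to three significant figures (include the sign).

Magnetic moment m = IA = Iπa² = (0.00350)·π·(9.31×10⁻⁴)² = 9.531×10⁻⁹ A·m².
U = −m·B = −mB cosθ.
U = −(9.531×10⁻⁹)(0.0702)·cos160° = 6.287×10⁻¹⁰ J.

U ≈ 6.29×10⁻¹⁰ J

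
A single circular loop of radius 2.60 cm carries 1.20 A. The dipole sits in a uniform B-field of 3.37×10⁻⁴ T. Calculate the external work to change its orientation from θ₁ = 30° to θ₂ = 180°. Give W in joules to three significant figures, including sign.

W ≈ 1.60×10⁻⁶ J

Magnetic moment m = IA = Iπa² = (1.20)·π·(0.0260)² = 0.002548 A·m².
W_ext = ΔU = −mB cosθ₂ + mB cosθ₁ = mB(cosθ₁ − cosθ₂).
W = (0.002548)(3.37×10⁻⁴)·(cos30° − cos180°) = (8.587×10⁻⁷)·(+1.8660) = 1.602×10⁻⁶ J.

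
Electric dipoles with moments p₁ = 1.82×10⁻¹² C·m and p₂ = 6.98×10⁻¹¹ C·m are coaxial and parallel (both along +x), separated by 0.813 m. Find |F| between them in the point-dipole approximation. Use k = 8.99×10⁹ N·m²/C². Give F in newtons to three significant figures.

F ≈ 1.57×10⁻¹¹ N

On-axis field of dipole 1 at distance r: E = 2kp₁/r³. Force on dipole 2 is F = p₂·dE/dr (gradient along axis).
dE/dr = −6kp₁/r⁴, so |F| = 6kp₁p₂/r⁴ (attractive for aligned moments).
F = 6(8.99×10⁹)(1.82×10⁻¹²)(6.98×10⁻¹¹)/(0.813)⁴ = 1.568×10⁻¹¹ N.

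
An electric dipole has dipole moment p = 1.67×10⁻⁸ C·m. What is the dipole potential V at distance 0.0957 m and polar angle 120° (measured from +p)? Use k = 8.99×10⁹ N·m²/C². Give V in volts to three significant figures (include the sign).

V ≈ -8200 V

The dipole potential is V = kp cosθ / r².
V = (8.99×10⁹)(1.67×10⁻⁸)·cos120° / (0.0957)² = -8196 V.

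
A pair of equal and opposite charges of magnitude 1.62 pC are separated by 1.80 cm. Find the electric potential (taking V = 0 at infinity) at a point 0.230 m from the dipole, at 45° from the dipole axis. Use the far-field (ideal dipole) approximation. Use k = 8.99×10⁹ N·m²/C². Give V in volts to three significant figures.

Dipole moment p = qd = (1.62×10⁻¹² C)(0.0180 m) = 2.916×10⁻¹⁴ C·m.
The dipole potential is V = kp cosθ / r².
V = (8.99×10⁹)(2.916×10⁻¹⁴)·cos45° / (0.230)² = 0.003504 V.

V ≈ 0.00350 V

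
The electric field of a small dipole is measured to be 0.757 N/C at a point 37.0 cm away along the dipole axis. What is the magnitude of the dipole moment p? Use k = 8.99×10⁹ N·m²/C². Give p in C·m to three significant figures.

p ≈ 2.13×10⁻¹² C·m

On axis E = 2kp/r³, so p = Er³/(2k).
p = (0.757)·(0.370)³ / (2·8.99×10⁹) = 2.133×10⁻¹² C·m.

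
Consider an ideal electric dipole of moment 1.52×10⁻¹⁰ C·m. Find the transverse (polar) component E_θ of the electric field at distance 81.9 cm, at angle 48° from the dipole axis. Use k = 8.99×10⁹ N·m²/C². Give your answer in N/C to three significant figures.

E_θ ≈ 1.85 N/C

For a dipole, E_θ = (kp sinθ)/r³.
kp/r³ = (8.99×10⁹)(1.52×10⁻¹⁰)/(0.819)³ = 2.487 N/C.
E_θ = 2.487·sin48° = 1.849 N/C.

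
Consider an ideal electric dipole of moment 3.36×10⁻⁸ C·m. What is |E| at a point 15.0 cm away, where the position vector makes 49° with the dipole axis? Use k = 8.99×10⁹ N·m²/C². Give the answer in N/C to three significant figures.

E ≈ 1.35×10⁵ N/C

At angle θ the dipole field magnitude is E = (kp/r³)·√(1 + 3cos²θ).
kp/r³ = (8.99×10⁹)(3.36×10⁻⁸) / (0.150)³ = 8.950×10⁴ N/C.
√(1 + 3cos²49°) = √(1 + 3·0.4304) = √2.2912 ≈ 1.5137.
E ≈ 8.950×10⁴ × 1.514 = 1.355×10⁵ N/C.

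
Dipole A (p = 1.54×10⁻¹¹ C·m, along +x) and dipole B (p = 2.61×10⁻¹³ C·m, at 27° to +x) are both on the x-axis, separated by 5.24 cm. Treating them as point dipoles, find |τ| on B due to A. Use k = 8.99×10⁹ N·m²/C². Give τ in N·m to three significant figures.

The second dipole sits on the axis of the first, so the field there is axial: E₁ = 2kp₁/r³ along +x.
E₁ = 2(8.99×10⁹)(1.54×10⁻¹¹)/(0.0524)³ = 1924 N/C.
Torque on the second dipole: τ = p₂ E₁ sinθ.
τ = (2.61×10⁻¹³)(1924)·sin27° = 2.280×10⁻¹⁰ N·m.

τ ≈ 2.28×10⁻¹⁰ N·m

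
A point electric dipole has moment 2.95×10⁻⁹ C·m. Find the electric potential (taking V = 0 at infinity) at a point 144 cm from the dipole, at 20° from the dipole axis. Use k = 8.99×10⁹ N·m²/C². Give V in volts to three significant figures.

V ≈ 12.0 V

The dipole potential is V = kp cosθ / r².
V = (8.99×10⁹)(2.95×10⁻⁹)·cos20° / (1.44)² = 12.02 V.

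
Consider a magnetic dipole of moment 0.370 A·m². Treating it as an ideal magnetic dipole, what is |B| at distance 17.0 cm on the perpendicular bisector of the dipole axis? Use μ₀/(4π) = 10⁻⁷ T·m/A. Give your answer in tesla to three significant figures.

In the equatorial plane B = (μ₀/4π)·m/r³ (half the axial value).
B = (10⁻⁷)·(0.370) / (0.170)³ = 7.531×10⁻⁶ T.

B ≈ 7.53×10⁻⁶ T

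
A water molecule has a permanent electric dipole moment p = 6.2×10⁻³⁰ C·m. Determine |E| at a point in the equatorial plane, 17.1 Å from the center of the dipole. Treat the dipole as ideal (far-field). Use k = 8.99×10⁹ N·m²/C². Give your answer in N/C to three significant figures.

On the perpendicular bisector E = kp/r³ (half the axial value at the same distance).
E = (8.99×10⁹)(6.20×10⁻³⁰) / (1.71×10⁻⁹)³ = 1.115×10⁷ N/C.

E ≈ 1.11×10⁷ N/C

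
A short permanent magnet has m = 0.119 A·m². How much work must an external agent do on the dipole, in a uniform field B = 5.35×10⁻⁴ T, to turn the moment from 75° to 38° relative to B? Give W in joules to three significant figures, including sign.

W_ext = ΔU = −mB cosθ₂ + mB cosθ₁ = mB(cosθ₁ − cosθ₂).
W = (0.119)(5.35×10⁻⁴)·(cos75° − cos38°) = (6.366×10⁻⁵)·(-0.5292) = -3.369×10⁻⁵ J.

W ≈ -3.37×10⁻⁵ J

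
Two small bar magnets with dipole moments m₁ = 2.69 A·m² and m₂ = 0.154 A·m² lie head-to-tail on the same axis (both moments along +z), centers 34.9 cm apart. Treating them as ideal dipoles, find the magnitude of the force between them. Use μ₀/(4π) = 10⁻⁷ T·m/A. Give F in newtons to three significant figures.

F ≈ 1.68×10⁻⁵ N

On-axis B of dipole 1: B = (μ₀/4π)·2m₁/r³. Force on dipole 2: F = m₂·dB/dr.
dB/dr = −(μ₀/4π)·6m₁/r⁴, so |F| = (μ₀/4π)·6m₁m₂/r⁴.
F = 6(10⁻⁷)(2.69)(0.154)/(0.349)⁴ = 1.675×10⁻⁵ N.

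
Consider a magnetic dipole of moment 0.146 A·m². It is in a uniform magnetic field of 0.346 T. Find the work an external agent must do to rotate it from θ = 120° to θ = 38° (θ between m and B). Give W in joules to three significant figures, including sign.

W_ext = ΔU = −mB cosθ₂ + mB cosθ₁ = mB(cosθ₁ − cosθ₂).
W = (0.146)(0.346)·(cos120° − cos38°) = (0.05052)·(-1.2880) = -0.06507 J.

W ≈ -0.0651 J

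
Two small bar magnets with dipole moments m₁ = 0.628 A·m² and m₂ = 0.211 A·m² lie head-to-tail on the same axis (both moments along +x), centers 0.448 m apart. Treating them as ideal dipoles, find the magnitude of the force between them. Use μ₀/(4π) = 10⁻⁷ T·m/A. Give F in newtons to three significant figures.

F ≈ 1.97×10⁻⁶ N

On-axis B of dipole 1: B = (μ₀/4π)·2m₁/r³. Force on dipole 2: F = m₂·dB/dr.
dB/dr = −(μ₀/4π)·6m₁/r⁴, so |F| = (μ₀/4π)·6m₁m₂/r⁴.
F = 6(10⁻⁷)(0.628)(0.211)/(0.448)⁴ = 1.974×10⁻⁶ N.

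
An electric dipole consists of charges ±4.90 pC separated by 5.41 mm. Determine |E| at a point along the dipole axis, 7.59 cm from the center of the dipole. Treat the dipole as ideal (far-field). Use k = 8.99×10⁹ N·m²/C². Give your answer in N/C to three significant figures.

Dipole moment p = qd = (4.90×10⁻¹² C)(0.00541 m) = 2.651×10⁻¹⁴ C·m.
On the dipole axis E = 2kp/r³.
E = 2·(8.99×10⁹)(2.651×10⁻¹⁴) / (0.0759)³ = 1.090 N/C.

E ≈ 1.09 N/C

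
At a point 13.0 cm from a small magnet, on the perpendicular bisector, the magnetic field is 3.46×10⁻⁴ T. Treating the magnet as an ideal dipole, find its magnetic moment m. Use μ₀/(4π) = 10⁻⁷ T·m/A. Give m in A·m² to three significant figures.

In the equatorial plane B = (μ₀/4π)·m/r³, so m = Br³·4π/(μ₀).
m = (3.46×10⁻⁴)·(0.130)³ / (10⁻⁷) = 7.602 A·m².

m ≈ 7.60 A·m²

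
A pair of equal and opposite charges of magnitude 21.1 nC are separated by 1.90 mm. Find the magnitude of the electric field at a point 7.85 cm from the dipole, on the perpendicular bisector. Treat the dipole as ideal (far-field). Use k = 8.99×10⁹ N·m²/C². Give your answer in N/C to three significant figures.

Dipole moment p = qd = (2.11×10⁻⁸ C)(0.00190 m) = 4.009×10⁻¹¹ C·m.
On the perpendicular bisector E = kp/r³ (half the axial value at the same distance).
E = (8.99×10⁹)(4.009×10⁻¹¹) / (0.0785)³ = 745.1 N/C.

E ≈ 745 N/C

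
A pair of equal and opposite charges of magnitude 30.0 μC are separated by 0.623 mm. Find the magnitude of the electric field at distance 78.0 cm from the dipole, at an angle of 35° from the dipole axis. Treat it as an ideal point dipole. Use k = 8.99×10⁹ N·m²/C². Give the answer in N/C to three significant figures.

Dipole moment p = qd = (3.00×10⁻⁵ C)(6.23×10⁻⁴ m) = 1.869×10⁻⁸ C·m.
At angle θ the dipole field magnitude is E = (kp/r³)·√(1 + 3cos²θ).
kp/r³ = (8.99×10⁹)(1.869×10⁻⁸) / (0.780)³ = 354.1 N/C.
√(1 + 3cos²35°) = √(1 + 3·0.6710) = √3.0130 ≈ 1.7358.
E ≈ 354.1 × 1.736 = 614.6 N/C.

E ≈ 615 N/C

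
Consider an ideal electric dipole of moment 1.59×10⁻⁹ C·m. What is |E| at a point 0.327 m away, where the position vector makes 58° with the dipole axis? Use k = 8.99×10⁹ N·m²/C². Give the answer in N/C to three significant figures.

E ≈ 555 N/C

At angle θ the dipole field magnitude is E = (kp/r³)·√(1 + 3cos²θ).
kp/r³ = (8.99×10⁹)(1.59×10⁻⁹) / (0.327)³ = 408.8 N/C.
√(1 + 3cos²58°) = √(1 + 3·0.2808) = √1.8424 ≈ 1.3574.
E ≈ 408.8 × 1.357 = 554.9 N/C.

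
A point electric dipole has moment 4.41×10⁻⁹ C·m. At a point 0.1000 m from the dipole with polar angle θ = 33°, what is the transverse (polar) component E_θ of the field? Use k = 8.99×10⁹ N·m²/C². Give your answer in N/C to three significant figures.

E_θ ≈ 2.16×10⁴ N/C

For a dipole, E_θ = (kp sinθ)/r³.
kp/r³ = (8.99×10⁹)(4.41×10⁻⁹)/(0.100)³ = 3.965×10⁴ N/C.
E_θ = 3.965×10⁴·sin33° = 2.159×10⁴ N/C.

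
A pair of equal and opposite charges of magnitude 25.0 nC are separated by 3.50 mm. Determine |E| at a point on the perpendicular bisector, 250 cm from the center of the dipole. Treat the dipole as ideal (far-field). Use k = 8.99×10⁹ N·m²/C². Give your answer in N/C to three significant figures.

Dipole moment p = qd = (2.50×10⁻⁸ C)(0.00350 m) = 8.75×10⁻¹¹ C·m.
In the equatorial plane E = kp/r³.
E = (8.99×10⁹)(8.75×10⁻¹¹) / (2.50)³ = 0.05034 N/C.

E ≈ 0.0503 N/C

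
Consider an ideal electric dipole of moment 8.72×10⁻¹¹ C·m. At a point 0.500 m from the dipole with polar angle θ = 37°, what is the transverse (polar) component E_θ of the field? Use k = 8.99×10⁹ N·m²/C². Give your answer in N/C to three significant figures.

E_θ ≈ 3.77 N/C

For a dipole, E_θ = (kp sinθ)/r³.
kp/r³ = (8.99×10⁹)(8.72×10⁻¹¹)/(0.500)³ = 6.271 N/C.
E_θ = 6.271·sin37° = 3.774 N/C.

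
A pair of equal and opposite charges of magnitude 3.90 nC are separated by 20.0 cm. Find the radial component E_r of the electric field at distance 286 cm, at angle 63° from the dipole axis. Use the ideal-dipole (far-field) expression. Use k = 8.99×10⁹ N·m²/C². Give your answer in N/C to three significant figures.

Dipole moment p = qd = (3.90×10⁻⁹ C)(0.200 m) = 7.80×10⁻¹⁰ C·m.
For a dipole, E_r = (2kp cosθ)/r³.
kp/r³ = (8.99×10⁹)(7.80×10⁻¹⁰)/(2.86)³ = 0.2997 N/C.
E_r = 2·0.2997·cos63° = 0.2722 N/C.

E_r ≈ 0.272 N/C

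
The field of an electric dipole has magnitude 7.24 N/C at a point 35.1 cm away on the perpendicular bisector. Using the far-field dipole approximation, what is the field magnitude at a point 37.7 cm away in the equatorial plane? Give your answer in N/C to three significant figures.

Dipole fields scale as 1/r³ in the far field; the geometry is the same at both points.
E₂ = E₁ · (r₁/r₂)³ = 7.24 · (35.1/37.7)³.
(r₁/r₂)³ = (0.931)³ = 0.807.
E₂ ≈ 5.843 N/C.

E ≈ 5.84 N/C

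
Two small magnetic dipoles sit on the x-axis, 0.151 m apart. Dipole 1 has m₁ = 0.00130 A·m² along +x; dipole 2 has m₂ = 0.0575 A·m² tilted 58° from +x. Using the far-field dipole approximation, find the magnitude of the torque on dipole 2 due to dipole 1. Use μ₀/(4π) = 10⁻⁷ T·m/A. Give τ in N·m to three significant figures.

Dipole B is on the axis of dipole A, so B₁ there is axial: B₁ = (μ₀/4π)·2m₁/r³ along +x.
B₁ = 2(10⁻⁷)(0.00130)/(0.151)³ = 7.552×10⁻⁸ T.
τ = m₂ B₁ sinθ.
τ = (0.0575)(7.552×10⁻⁸)·sin58° = 3.682×10⁻⁹ N·m.

τ ≈ 3.68×10⁻⁹ N·m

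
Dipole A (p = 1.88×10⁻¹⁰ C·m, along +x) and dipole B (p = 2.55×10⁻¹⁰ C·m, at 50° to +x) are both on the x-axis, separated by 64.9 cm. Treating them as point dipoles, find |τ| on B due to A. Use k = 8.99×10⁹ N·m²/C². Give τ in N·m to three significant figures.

τ ≈ 2.42×10⁻⁹ N·m

The second dipole sits on the axis of the first, so the field there is axial: E₁ = 2kp₁/r³ along +x.
E₁ = 2(8.99×10⁹)(1.88×10⁻¹⁰)/(0.649)³ = 12.37 N/C.
Torque on the second dipole: τ = p₂ E₁ sinθ.
τ = (2.55×10⁻¹⁰)(12.37)·sin50° = 2.416×10⁻⁹ N·m.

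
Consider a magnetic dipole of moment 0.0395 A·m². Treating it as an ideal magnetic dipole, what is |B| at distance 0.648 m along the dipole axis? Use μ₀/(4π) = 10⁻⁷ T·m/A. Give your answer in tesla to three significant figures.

On axis B = (μ₀/4π)·2m/r³.
B = 2·(10⁻⁷)·(0.0395) / (0.648)³ = 2.903×10⁻⁸ T.

B ≈ 2.90×10⁻⁸ T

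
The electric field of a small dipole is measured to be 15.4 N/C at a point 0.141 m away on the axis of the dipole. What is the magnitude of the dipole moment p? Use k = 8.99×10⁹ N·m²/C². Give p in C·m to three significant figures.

p ≈ 2.40×10⁻¹² C·m

On axis E = 2kp/r³, so p = Er³/(2k).
p = (15.4)·(0.141)³ / (2·8.99×10⁹) = 2.401×10⁻¹² C·m.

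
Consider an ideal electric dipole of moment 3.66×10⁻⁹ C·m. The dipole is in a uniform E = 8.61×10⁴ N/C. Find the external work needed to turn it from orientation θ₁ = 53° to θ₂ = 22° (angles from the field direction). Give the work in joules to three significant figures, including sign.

W_ext = ΔU = U(θ₂) − U(θ₁) = −pE cosθ₂ − (−pE cosθ₁) = pE(cosθ₁ − cosθ₂).
W = (3.66×10⁻⁹)(8.61×10⁴)·(cos53° − cos22°) = (3.151×10⁻⁴)·(-0.3254) = -1.025×10⁻⁴ J.

W ≈ -1.03×10⁻⁴ J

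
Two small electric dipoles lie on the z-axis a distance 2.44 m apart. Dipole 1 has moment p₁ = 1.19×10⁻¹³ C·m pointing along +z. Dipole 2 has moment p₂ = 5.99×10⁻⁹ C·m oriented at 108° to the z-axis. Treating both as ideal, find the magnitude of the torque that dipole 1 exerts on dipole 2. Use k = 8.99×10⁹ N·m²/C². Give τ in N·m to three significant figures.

τ ≈ 8.39×10⁻¹³ N·m

The second dipole sits on the axis of the first, so the field there is axial: E₁ = 2kp₁/r³ along +z.
E₁ = 2(8.99×10⁹)(1.19×10⁻¹³)/(2.44)³ = 1.473×10⁻⁴ N/C.
Torque on the second dipole: τ = p₂ E₁ sinθ.
τ = (5.99×10⁻⁹)(1.473×10⁻⁴)·sin108° = 8.391×10⁻¹³ N·m.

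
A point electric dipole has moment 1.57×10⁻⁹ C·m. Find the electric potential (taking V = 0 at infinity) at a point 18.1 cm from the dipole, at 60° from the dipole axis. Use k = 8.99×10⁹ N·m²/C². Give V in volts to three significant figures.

The dipole potential is V = kp cosθ / r².
V = (8.99×10⁹)(1.57×10⁻⁹)·cos60° / (0.181)² = 215.4 V.

V ≈ 215 V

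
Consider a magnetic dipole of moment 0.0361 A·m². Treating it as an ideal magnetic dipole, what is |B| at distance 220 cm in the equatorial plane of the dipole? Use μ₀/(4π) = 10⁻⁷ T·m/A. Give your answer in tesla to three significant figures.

In the equatorial plane B = (μ₀/4π)·m/r³ (half the axial value).
B = (10⁻⁷)·(0.0361) / (2.20)³ = 3.390×10⁻¹⁰ T.

B ≈ 3.39×10⁻¹⁰ T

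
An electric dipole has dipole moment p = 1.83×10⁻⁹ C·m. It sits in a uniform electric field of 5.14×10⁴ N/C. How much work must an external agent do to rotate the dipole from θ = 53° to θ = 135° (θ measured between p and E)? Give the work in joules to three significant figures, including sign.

W_ext = ΔU = U(θ₂) − U(θ₁) = −pE cosθ₂ − (−pE cosθ₁) = pE(cosθ₁ − cosθ₂).
W = (1.83×10⁻⁹)(5.14×10⁴)·(cos53° − cos135°) = (9.406×10⁻⁵)·(+1.3089) = 1.231×10⁻⁴ J.

W ≈ 1.23×10⁻⁴ J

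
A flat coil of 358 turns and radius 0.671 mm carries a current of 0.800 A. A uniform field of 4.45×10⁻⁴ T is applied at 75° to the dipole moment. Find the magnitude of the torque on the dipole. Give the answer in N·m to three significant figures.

m = NIA = NIπa² = 358·(0.800)·π·(6.71×10⁻⁴)² = 4.051×10⁻⁴ A·m².
Torque on a magnetic dipole: τ = mB sinθ.
τ = (4.051×10⁻⁴)(4.45×10⁻⁴)·sin75° = 1.741×10⁻⁷ N·m.

τ ≈ 1.74×10⁻⁷ N·m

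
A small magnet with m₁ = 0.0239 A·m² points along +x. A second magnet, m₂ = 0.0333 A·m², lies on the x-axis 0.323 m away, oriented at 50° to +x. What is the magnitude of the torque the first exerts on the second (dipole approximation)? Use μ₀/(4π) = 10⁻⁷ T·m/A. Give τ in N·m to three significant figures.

Dipole B is on the axis of dipole A, so B₁ there is axial: B₁ = (μ₀/4π)·2m₁/r³ along +x.
B₁ = 2(10⁻⁷)(0.0239)/(0.323)³ = 1.418×10⁻⁷ T.
τ = m₂ B₁ sinθ.
τ = (0.0333)(1.418×10⁻⁷)·sin50° = 3.618×10⁻⁹ N·m.

τ ≈ 3.62×10⁻⁹ N·m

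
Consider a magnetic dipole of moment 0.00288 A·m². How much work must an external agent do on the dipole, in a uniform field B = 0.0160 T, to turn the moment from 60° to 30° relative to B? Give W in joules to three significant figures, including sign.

W ≈ -1.69×10⁻⁵ J

W_ext = ΔU = −mB cosθ₂ + mB cosθ₁ = mB(cosθ₁ − cosθ₂).
W = (0.00288)(0.0160)·(cos60° − cos30°) = (4.608×10⁻⁵)·(-0.3660) = -1.687×10⁻⁵ J.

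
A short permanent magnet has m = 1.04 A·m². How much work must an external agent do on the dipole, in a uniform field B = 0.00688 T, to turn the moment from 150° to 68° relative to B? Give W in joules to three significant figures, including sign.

W ≈ -0.00888 J

W_ext = ΔU = −mB cosθ₂ + mB cosθ₁ = mB(cosθ₁ − cosθ₂).
W = (1.04)(0.00688)·(cos150° − cos68°) = (0.007155)·(-1.2406) = -0.008877 J.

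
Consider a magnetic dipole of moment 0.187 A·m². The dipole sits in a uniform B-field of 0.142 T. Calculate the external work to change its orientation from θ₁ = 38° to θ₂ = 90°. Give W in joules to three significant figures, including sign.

W ≈ 0.0209 J

W_ext = ΔU = −mB cosθ₂ + mB cosθ₁ = mB(cosθ₁ − cosθ₂).
W = (0.187)(0.142)·(cos38° − cos90°) = (0.02655)·(+0.7880) = 0.02092 J.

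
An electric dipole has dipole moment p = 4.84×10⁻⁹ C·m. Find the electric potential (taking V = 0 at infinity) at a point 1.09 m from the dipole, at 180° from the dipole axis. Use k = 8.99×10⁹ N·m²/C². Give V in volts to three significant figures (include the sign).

V ≈ -36.6 V

The dipole potential is V = kp cosθ / r².
V = (8.99×10⁹)(4.84×10⁻⁹)·cos180° / (1.09)² = -36.62 V.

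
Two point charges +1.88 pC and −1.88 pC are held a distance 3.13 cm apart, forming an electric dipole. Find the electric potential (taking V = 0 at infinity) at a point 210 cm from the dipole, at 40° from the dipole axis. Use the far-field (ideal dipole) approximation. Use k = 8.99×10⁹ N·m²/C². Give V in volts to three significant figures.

V ≈ 9.19×10⁻⁵ V

Dipole moment p = qd = (1.88×10⁻¹² C)(0.0313 m) = 5.884×10⁻¹⁴ C·m.
The dipole potential is V = kp cosθ / r².
V = (8.99×10⁹)(5.884×10⁻¹⁴)·cos40° / (2.10)² = 9.189×10⁻⁵ V.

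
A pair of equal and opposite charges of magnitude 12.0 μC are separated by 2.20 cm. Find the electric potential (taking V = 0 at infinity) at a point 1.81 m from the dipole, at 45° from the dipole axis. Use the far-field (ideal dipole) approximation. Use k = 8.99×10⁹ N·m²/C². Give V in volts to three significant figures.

V ≈ 512 V

Dipole moment p = qd = (1.20×10⁻⁵ C)(0.0220 m) = 2.64×10⁻⁷ C·m.
The dipole potential is V = kp cosθ / r².
V = (8.99×10⁹)(2.64×10⁻⁷)·cos45° / (1.81)² = 512.3 V.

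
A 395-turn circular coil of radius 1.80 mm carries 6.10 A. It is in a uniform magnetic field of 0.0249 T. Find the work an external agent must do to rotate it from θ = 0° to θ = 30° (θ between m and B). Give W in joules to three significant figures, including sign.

W ≈ 8.18×10⁻⁵ J

m = NIA = NIπa² = 395·(6.10)·π·(0.00180)² = 0.02453 A·m².
W_ext = ΔU = −mB cosθ₂ + mB cosθ₁ = mB(cosθ₁ − cosθ₂).
W = (0.02453)(0.0249)·(cos0° − cos30°) = (6.108×10⁻⁴)·(+0.1340) = 8.183×10⁻⁵ J.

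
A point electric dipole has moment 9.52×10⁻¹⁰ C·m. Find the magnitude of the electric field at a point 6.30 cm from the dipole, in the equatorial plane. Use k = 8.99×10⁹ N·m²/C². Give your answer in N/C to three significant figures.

In the equatorial plane E = kp/r³.
E = (8.99×10⁹)(9.52×10⁻¹⁰) / (0.0630)³ = 3.423×10⁴ N/C.

E ≈ 3.42×10⁴ N/C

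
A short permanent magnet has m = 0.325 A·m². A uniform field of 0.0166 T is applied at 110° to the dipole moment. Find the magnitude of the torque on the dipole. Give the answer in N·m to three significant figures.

Torque on a magnetic dipole: τ = mB sinθ.
τ = (0.325)(0.0166)·sin110° = 0.005070 N·m.

τ ≈ 0.00507 N·m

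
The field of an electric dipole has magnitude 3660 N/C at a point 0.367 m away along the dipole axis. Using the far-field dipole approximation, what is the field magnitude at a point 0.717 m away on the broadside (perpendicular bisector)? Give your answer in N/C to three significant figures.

Dipole fields scale as 1/r³ in the far field.
The axial field is twice the equatorial field at the same r, so the geometry factor is 1/2.
E₂ = E₁ · (1/2) · (r₁/r₂)³ = 3660 · 0.5 · (0.367/0.717)³.
(r₁/r₂)³ = (0.5119)³ = 0.1341.
E₂ ≈ 245.4 N/C.

E ≈ 245 N/C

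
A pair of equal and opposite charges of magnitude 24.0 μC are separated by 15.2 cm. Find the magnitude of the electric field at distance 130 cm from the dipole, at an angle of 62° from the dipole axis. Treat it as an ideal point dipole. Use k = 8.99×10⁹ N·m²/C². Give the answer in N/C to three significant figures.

E ≈ 1.92×10⁴ N/C

Dipole moment p = qd = (2.40×10⁻⁵ C)(0.152 m) = 3.648×10⁻⁶ C·m.
At angle θ the dipole field magnitude is E = (kp/r³)·√(1 + 3cos²θ).
kp/r³ = (8.99×10⁹)(3.648×10⁻⁶) / (1.30)³ = 1.493×10⁴ N/C.
√(1 + 3cos²62°) = √(1 + 3·0.2204) = √1.6612 ≈ 1.2889.
E ≈ 1.493×10⁴ × 1.289 = 1.924×10⁴ N/C.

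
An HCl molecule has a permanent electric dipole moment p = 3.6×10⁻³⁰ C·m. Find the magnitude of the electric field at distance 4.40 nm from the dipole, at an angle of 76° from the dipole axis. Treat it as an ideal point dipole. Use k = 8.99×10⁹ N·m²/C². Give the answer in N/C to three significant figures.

E ≈ 4.12×10⁵ N/C

At angle θ the dipole field magnitude is E = (kp/r³)·√(1 + 3cos²θ).
kp/r³ = (8.99×10⁹)(3.60×10⁻³⁰) / (4.40×10⁻⁹)³ = 3.799×10⁵ N/C.
√(1 + 3cos²76°) = √(1 + 3·0.0585) = √1.1756 ≈ 1.0842.
E ≈ 3.799×10⁵ × 1.084 = 4.119×10⁵ N/C.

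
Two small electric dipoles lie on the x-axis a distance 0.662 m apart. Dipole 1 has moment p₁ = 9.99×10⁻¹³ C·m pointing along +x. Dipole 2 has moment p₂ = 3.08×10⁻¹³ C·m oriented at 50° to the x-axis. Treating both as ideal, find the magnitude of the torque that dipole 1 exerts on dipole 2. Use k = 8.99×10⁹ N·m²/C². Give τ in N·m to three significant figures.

The second dipole sits on the axis of the first, so the field there is axial: E₁ = 2kp₁/r³ along +x.
E₁ = 2(8.99×10⁹)(9.99×10⁻¹³)/(0.662)³ = 0.06191 N/C.
Torque on the second dipole: τ = p₂ E₁ sinθ.
τ = (3.08×10⁻¹³)(0.06191)·sin50° = 1.461×10⁻¹⁴ N·m.

τ ≈ 1.46×10⁻¹⁴ N·m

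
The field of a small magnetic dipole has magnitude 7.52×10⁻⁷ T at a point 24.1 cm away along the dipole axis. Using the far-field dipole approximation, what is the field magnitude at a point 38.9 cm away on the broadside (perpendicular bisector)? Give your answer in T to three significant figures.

Dipole fields scale as 1/r³ in the far field.
The axial field is twice the equatorial field at the same r, so the geometry factor is 1/2.
B₂ = B₁ · (1/2) · (r₁/r₂)³ = 7.52×10⁻⁷ · 0.5 · (24.1/38.9)³.
(r₁/r₂)³ = (0.6195)³ = 0.2378.
B₂ ≈ 8.941×10⁻⁸ T.

B ≈ 8.94×10⁻⁸ T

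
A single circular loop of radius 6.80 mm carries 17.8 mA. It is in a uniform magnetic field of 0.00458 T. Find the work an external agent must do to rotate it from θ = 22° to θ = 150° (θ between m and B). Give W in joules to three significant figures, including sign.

Magnetic moment m = IA = Iπa² = (0.0178)·π·(0.00680)² = 2.586×10⁻⁶ A·m².
W_ext = ΔU = −mB cosθ₂ + mB cosθ₁ = mB(cosθ₁ − cosθ₂).
W = (2.586×10⁻⁶)(0.00458)·(cos22° − cos150°) = (1.184×10⁻⁸)·(+1.7932) = 2.124×10⁻⁸ J.

W ≈ 2.12×10⁻⁸ J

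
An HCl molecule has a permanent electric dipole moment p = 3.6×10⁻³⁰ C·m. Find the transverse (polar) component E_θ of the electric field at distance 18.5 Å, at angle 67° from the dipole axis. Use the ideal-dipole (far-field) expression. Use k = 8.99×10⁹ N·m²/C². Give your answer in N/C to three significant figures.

For a dipole, E_θ = (kp sinθ)/r³.
kp/r³ = (8.99×10⁹)(3.60×10⁻³⁰)/(1.85×10⁻⁹)³ = 5.111×10⁶ N/C.
E_θ = 5.111×10⁶·sin67° = 4.705×10⁶ N/C.

E_θ ≈ 4.71×10⁶ N/C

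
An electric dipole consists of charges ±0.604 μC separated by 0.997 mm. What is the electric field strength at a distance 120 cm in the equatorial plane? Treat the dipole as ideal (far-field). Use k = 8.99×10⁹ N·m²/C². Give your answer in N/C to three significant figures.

E ≈ 3.13 N/C

Dipole moment p = qd = (6.04×10⁻⁷ C)(9.97×10⁻⁴ m) = 6.022×10⁻¹⁰ C·m.
On the perpendicular bisector E = kp/r³ (half the axial value at the same distance).
E = (8.99×10⁹)(6.022×10⁻¹⁰) / (1.20)³ = 3.133 N/C.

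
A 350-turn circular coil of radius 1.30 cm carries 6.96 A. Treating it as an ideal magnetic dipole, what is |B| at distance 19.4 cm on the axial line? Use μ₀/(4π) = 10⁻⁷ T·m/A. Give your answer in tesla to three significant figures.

m = NIA = NIπa² = 350·(6.96)·π·(0.0130)² = 1.293 A·m².
On axis B = (μ₀/4π)·2m/r³.
B = 2·(10⁻⁷)·(1.293) / (0.194)³ = 3.542×10⁻⁵ T.

B ≈ 3.54×10⁻⁵ T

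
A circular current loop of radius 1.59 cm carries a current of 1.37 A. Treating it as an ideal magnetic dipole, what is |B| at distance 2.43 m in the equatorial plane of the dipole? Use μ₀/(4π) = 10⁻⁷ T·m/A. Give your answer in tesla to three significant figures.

B ≈ 7.58×10⁻¹² T

Magnetic moment m = IA = Iπa² = (1.37)·π·(0.0159)² = 0.001088 A·m².
In the equatorial plane B = (μ₀/4π)·m/r³ (half the axial value).
B = (10⁻⁷)·(0.001088) / (2.43)³ = 7.582×10⁻¹² T.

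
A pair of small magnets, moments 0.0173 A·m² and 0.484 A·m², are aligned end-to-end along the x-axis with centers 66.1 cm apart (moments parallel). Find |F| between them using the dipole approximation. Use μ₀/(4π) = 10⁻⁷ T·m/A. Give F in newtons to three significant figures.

F ≈ 2.63×10⁻⁸ N

On-axis B of dipole 1: B = (μ₀/4π)·2m₁/r³. Force on dipole 2: F = m₂·dB/dr.
dB/dr = −(μ₀/4π)·6m₁/r⁴, so |F| = (μ₀/4π)·6m₁m₂/r⁴.
F = 6(10⁻⁷)(0.0173)(0.484)/(0.661)⁴ = 2.632×10⁻⁸ N.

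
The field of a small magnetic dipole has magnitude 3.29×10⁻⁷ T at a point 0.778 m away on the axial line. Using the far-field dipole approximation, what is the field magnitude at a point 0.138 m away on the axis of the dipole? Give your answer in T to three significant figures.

Dipole fields scale as 1/r³ in the far field; the geometry is the same at both points.
B₂ = B₁ · (r₁/r₂)³ = 3.29×10⁻⁷ · (0.778/0.138)³.
(r₁/r₂)³ = (5.638)³ = 179.2.
B₂ ≈ 5.895×10⁻⁵ T.

B ≈ 5.90×10⁻⁵ T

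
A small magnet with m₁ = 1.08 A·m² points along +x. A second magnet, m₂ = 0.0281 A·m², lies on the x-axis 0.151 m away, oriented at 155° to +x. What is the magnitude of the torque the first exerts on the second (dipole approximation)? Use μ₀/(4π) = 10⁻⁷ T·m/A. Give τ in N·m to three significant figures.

Dipole B is on the axis of dipole A, so B₁ there is axial: B₁ = (μ₀/4π)·2m₁/r³ along +x.
B₁ = 2(10⁻⁷)(1.08)/(0.151)³ = 6.274×10⁻⁵ T.
τ = m₂ B₁ sinθ.
τ = (0.0281)(6.274×10⁻⁵)·sin155° = 7.450×10⁻⁷ N·m.

τ ≈ 7.45×10⁻⁷ N·m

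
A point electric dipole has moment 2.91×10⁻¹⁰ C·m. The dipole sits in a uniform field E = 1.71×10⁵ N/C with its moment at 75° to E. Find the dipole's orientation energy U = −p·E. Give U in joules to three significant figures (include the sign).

U ≈ -1.29×10⁻⁵ J

U = −p·E = −pE cosθ.
U = −(2.91×10⁻¹⁰)(1.71×10⁵)·cos75° = -1.288×10⁻⁵ J.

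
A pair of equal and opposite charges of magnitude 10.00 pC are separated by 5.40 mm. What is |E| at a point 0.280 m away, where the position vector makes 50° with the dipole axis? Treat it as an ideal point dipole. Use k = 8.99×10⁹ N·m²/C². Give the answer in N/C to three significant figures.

Dipole moment p = qd = (1.00×10⁻¹¹ C)(0.00540 m) = 5.40×10⁻¹⁴ C·m.
At angle θ the dipole field magnitude is E = (kp/r³)·√(1 + 3cos²θ).
kp/r³ = (8.99×10⁹)(5.40×10⁻¹⁴) / (0.280)³ = 0.02211 N/C.
√(1 + 3cos²50°) = √(1 + 3·0.4132) = √2.2395 ≈ 1.4965.
E ≈ 0.02211 × 1.497 = 0.03309 N/C.

E ≈ 0.0331 N/C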